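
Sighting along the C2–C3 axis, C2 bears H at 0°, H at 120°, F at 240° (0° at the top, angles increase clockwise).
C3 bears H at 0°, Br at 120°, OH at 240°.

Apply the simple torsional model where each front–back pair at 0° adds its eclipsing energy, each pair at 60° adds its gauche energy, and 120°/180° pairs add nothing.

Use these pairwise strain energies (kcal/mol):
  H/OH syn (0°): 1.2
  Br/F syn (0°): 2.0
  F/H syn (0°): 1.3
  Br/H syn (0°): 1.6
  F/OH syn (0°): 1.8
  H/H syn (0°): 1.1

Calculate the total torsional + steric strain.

This conformer is eclipsed. H at 0° is eclipsed with H at 0° (1.1); H at 120° is eclipsed with Br at 120° (1.6); F at 240° is eclipsed with OH at 240° (1.8). Total 4.5 kcal/mol.

4.5 kcal/mol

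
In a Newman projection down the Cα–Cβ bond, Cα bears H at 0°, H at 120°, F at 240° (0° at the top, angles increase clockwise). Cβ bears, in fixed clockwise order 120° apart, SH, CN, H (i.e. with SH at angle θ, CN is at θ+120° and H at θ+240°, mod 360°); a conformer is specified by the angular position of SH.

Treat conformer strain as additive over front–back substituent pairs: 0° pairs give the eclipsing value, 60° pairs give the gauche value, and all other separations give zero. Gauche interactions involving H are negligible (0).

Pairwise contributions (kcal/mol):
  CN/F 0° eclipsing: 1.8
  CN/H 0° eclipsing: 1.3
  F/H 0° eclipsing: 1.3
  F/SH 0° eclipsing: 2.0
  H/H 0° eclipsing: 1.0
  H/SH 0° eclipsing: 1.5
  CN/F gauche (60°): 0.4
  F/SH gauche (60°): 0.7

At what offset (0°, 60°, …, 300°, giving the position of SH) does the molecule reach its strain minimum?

60°

SH at 0° is eclipsed. H at 0° is eclipsed with SH at 0° (1.5); H at 120° is eclipsed with CN at 120° (1.3); F at 240° is eclipsed with H at 240° (1.3). Total 4.1 kcal/mol.
SH at 60° is staggered. F at 240° is gauche with CN at 180° (0.4). Total 0.4 kcal/mol.
SH at 120° is eclipsed. H at 0° is eclipsed with H at 0° (1.0); H at 120° is eclipsed with SH at 120° (1.5); F at 240° is eclipsed with CN at 240° (1.8). Total 4.3 kcal/mol.
SH at 180° is staggered. F at 240° is gauche with SH at 180° (0.7); F at 240° is gauche with CN at 300° (0.4). Total 1.1 kcal/mol.
SH at 240° is eclipsed. H at 0° is eclipsed with CN at 0° (1.3); H at 120° is eclipsed with H at 120° (1.0); F at 240° is eclipsed with SH at 240° (2.0). Total 4.3 kcal/mol.
SH at 300° is staggered. F at 240° is gauche with SH at 300° (0.7). Total 0.7 kcal/mol.
The minimum (0.4 kcal/mol) occurs with SH at 60°.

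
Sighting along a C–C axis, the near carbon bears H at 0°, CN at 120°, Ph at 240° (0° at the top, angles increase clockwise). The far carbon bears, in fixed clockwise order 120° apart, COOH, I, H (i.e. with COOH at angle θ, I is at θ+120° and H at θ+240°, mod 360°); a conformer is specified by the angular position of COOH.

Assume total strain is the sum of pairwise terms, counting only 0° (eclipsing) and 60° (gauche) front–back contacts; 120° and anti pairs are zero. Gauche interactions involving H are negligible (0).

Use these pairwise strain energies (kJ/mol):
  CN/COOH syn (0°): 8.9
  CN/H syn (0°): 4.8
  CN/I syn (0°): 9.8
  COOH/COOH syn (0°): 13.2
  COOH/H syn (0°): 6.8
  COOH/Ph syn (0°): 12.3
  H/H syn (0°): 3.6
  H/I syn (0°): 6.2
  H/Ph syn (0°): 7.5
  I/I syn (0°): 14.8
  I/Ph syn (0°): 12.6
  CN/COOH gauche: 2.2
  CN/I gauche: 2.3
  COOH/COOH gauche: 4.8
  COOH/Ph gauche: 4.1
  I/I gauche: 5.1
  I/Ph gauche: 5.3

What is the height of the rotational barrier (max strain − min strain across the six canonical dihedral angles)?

18.7 kJ/mol

COOH at 0° is eclipsed. H at 0° is eclipsed with COOH at 0° (6.8); CN at 120° is eclipsed with I at 120° (9.8); Ph at 240° is eclipsed with H at 240° (7.5). Total 24.1 kJ/mol.
COOH at 60° is staggered. CN at 120° is gauche with COOH at 60° (2.2); CN at 120° is gauche with I at 180° (2.3); Ph at 240° is gauche with I at 180° (5.3). Total 9.8 kJ/mol.
COOH at 120° is eclipsed. H at 0° is eclipsed with H at 0° (3.6); CN at 120° is eclipsed with COOH at 120° (8.9); Ph at 240° is eclipsed with I at 240° (12.6). Total 25.1 kJ/mol.
COOH at 180° is staggered. CN at 120° is gauche with COOH at 180° (2.2); Ph at 240° is gauche with COOH at 180° (4.1); Ph at 240° is gauche with I at 300° (5.3). Total 11.6 kJ/mol.
COOH at 240° is eclipsed. H at 0° is eclipsed with I at 0° (6.2); CN at 120° is eclipsed with H at 120° (4.8); Ph at 240° is eclipsed with COOH at 240° (12.3). Total 23.3 kJ/mol.
COOH at 300° is staggered. CN at 120° is gauche with I at 60° (2.3); Ph at 240° is gauche with COOH at 300° (4.1). Total 6.4 kJ/mol.
Max at 120° (25.1 kJ/mol), min at 300° (6.4 kJ/mol); barrier = 18.7 kJ/mol.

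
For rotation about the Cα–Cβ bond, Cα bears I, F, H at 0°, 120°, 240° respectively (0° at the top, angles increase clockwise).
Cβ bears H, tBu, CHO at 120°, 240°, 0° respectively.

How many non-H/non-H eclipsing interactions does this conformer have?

Non-H eclipsing pairs: I(0°)/CHO(0°) — 1 interaction.

1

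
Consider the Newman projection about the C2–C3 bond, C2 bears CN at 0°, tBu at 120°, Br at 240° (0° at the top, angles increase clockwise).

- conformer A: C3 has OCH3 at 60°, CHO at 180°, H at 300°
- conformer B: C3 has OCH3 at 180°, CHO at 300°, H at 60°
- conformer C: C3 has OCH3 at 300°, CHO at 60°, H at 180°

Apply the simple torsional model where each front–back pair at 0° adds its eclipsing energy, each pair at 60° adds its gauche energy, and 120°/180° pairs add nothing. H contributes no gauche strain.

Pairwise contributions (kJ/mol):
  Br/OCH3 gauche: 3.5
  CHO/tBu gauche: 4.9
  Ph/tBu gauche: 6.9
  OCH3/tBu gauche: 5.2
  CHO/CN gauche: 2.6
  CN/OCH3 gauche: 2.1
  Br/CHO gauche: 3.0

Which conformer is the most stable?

A (staggered): CN–OCH3 gauche, tBu–OCH3 gauche, tBu–CHO gauche, Br–CHO gauche; 2.1 + 5.2 + 4.9 + 3.0 = 15.2 kJ/mol.
B (staggered): CN–CHO gauche, tBu–OCH3 gauche, Br–OCH3 gauche, Br–CHO gauche; 2.6 + 5.2 + 3.5 + 3.0 = 14.3 kJ/mol.
C (staggered): CN–OCH3 gauche, CN–CHO gauche, tBu–CHO gauche, Br–OCH3 gauche; 2.1 + 2.6 + 4.9 + 3.5 = 13.1 kJ/mol.
C has the lowest total (13.1 kJ/mol).

C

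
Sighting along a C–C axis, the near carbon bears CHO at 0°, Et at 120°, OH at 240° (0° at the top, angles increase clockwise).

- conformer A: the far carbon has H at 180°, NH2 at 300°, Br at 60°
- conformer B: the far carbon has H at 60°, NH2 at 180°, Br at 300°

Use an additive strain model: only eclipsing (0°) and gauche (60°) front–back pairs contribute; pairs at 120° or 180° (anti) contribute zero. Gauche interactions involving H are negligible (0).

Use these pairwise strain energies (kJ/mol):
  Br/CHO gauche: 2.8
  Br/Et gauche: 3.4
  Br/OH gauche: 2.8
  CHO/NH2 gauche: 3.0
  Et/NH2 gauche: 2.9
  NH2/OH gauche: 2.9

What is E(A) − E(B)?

A (staggered): CHO–NH2 gauche, CHO–Br gauche, Et–Br gauche, OH–NH2 gauche; 3.0 + 2.8 + 3.4 + 2.9 = 12.1 kJ/mol.
B (staggered): CHO–Br gauche, Et–NH2 gauche, OH–NH2 gauche, OH–Br gauche; 2.8 + 2.9 + 2.9 + 2.8 = 11.4 kJ/mol.
E(A) − E(B) = 12.1 − 11.4 = +0.7 kJ/mol.

+0.7 kJ/mol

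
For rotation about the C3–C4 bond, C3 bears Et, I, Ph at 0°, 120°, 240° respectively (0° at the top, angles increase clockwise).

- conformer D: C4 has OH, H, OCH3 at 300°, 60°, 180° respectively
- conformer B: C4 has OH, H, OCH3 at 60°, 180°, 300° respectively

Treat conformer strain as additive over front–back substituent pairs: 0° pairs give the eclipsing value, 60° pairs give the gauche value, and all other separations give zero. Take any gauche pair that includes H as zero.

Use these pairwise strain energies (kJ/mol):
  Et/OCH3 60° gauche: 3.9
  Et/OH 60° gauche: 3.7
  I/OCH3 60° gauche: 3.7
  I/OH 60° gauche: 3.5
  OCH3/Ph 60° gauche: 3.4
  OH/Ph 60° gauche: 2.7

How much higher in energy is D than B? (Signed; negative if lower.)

D (staggered): Et(0°)/OH(300°) gauche 3.7; I(120°)/OCH3(180°) gauche 3.7; Ph(240°)/OH(300°) gauche 2.7; Ph(240°)/OCH3(180°) gauche 3.4 → 13.5 kJ/mol.
B (staggered): Et(0°)/OH(60°) gauche 3.7; Et(0°)/OCH3(300°) gauche 3.9; I(120°)/OH(60°) gauche 3.5; Ph(240°)/OCH3(300°) gauche 3.4 → 14.5 kJ/mol.
E(D) − E(B) = 13.5 − 14.5 = -1.0 kJ/mol.

-1.0 kJ/mol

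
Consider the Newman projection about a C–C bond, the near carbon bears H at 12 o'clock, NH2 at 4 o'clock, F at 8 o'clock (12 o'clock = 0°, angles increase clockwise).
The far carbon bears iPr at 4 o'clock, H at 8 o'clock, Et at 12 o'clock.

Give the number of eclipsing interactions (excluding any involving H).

1

Non-H eclipsing pairs: NH2(120°)/iPr(120°) — 1 interaction.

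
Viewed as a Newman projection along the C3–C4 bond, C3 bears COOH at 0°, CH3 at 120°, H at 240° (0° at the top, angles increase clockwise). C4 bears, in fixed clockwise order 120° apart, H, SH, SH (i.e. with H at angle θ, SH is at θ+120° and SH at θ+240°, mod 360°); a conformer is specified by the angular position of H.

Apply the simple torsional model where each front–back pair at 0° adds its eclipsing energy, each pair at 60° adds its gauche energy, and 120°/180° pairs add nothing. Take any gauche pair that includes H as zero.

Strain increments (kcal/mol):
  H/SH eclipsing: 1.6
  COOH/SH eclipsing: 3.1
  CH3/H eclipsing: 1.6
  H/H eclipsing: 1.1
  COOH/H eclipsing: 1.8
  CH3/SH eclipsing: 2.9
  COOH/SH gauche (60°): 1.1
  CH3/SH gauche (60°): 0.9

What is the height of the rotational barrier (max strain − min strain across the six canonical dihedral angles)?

5.1 kcal/mol

H at 0° (eclipsed): COOH(0°)/H(0°) eclipsed 1.8; CH3(120°)/SH(120°) eclipsed 2.9; H(240°)/SH(240°) eclipsed 1.6 → 6.3 kcal/mol.
H at 60° (staggered): COOH(0°)/SH(300°) gauche 1.1; CH3(120°)/SH(180°) gauche 0.9 → 2.0 kcal/mol.
H at 120° (eclipsed): COOH(0°)/SH(0°) eclipsed 3.1; CH3(120°)/H(120°) eclipsed 1.6; H(240°)/SH(240°) eclipsed 1.6 → 6.3 kcal/mol.
H at 180° (staggered): COOH(0°)/SH(300°) gauche 1.1; COOH(0°)/SH(60°) gauche 1.1; CH3(120°)/SH(60°) gauche 0.9 → 3.1 kcal/mol.
H at 240° (eclipsed): COOH(0°)/SH(0°) eclipsed 3.1; CH3(120°)/SH(120°) eclipsed 2.9; H(240°)/H(240°) eclipsed 1.1 → 7.1 kcal/mol.
H at 300° (staggered): COOH(0°)/SH(60°) gauche 1.1; CH3(120°)/SH(60°) gauche 0.9; CH3(120°)/SH(180°) gauche 0.9 → 2.9 kcal/mol.
Max at 240° (7.1 kcal/mol), min at 60° (2.0 kcal/mol); barrier = 5.1 kcal/mol.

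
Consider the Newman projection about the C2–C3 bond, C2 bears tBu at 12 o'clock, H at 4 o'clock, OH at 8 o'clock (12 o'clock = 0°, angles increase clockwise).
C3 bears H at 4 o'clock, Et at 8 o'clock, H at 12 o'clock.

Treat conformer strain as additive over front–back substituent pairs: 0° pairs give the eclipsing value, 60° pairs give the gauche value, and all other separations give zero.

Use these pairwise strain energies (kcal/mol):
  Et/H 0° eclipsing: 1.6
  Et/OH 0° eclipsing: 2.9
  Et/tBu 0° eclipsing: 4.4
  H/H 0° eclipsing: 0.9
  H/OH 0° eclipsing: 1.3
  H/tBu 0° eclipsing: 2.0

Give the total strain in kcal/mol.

5.8 kcal/mol

This conformer is eclipsed. tBu at 0° is eclipsed with H at 0° (2.0); H at 120° is eclipsed with H at 120° (0.9); OH at 240° is eclipsed with Et at 240° (2.9). Total 5.8 kcal/mol.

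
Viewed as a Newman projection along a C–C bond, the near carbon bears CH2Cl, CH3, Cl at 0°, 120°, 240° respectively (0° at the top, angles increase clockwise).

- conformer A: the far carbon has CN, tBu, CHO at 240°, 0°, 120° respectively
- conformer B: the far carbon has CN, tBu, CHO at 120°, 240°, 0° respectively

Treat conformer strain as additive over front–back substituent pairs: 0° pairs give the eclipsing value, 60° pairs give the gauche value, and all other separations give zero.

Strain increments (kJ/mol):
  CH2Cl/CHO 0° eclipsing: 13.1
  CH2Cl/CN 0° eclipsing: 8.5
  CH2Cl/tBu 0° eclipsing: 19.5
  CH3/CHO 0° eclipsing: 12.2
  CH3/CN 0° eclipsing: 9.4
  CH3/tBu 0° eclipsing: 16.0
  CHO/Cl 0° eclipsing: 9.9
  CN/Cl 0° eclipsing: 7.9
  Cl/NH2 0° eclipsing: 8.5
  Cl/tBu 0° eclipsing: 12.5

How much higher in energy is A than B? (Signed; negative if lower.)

+4.6 kJ/mol

A (eclipsed): CH2Cl(0°)/tBu(0°) eclipsed 19.5; CH3(120°)/CHO(120°) eclipsed 12.2; Cl(240°)/CN(240°) eclipsed 7.9 → 39.6 kJ/mol.
B (eclipsed): CH2Cl(0°)/CHO(0°) eclipsed 13.1; CH3(120°)/CN(120°) eclipsed 9.4; Cl(240°)/tBu(240°) eclipsed 12.5 → 35.0 kJ/mol.
E(A) − E(B) = 39.6 − 35.0 = +4.6 kJ/mol.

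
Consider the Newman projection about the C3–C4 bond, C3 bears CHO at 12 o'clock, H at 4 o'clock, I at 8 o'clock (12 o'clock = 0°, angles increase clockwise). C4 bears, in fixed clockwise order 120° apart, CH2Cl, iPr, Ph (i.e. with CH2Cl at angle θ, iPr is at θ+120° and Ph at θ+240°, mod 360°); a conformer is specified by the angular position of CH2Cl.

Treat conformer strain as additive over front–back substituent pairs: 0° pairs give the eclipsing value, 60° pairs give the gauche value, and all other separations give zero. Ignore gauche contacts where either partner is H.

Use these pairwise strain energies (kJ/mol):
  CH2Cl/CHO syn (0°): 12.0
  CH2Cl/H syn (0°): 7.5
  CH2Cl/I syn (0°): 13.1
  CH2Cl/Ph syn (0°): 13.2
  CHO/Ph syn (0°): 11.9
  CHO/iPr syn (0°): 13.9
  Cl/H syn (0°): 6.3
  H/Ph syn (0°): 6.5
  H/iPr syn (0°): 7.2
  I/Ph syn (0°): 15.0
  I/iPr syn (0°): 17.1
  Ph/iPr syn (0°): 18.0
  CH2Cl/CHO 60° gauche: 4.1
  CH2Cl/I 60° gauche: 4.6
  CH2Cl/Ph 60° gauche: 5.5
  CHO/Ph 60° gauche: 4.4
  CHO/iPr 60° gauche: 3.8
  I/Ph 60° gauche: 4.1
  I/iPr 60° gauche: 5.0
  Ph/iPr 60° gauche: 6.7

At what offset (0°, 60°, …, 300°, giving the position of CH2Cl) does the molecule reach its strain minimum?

300°

CH2Cl at 0° is eclipsed. CHO at 0° is eclipsed with CH2Cl at 0° (12.0); H at 120° is eclipsed with iPr at 120° (7.2); I at 240° is eclipsed with Ph at 240° (15.0). Total 34.2 kJ/mol.
CH2Cl at 60° is staggered. CHO at 0° is gauche with CH2Cl at 60° (4.1); CHO at 0° is gauche with Ph at 300° (4.4); I at 240° is gauche with iPr at 180° (5.0); I at 240° is gauche with Ph at 300° (4.1). Total 17.6 kJ/mol.
CH2Cl at 120° is eclipsed. CHO at 0° is eclipsed with Ph at 0° (11.9); H at 120° is eclipsed with CH2Cl at 120° (7.5); I at 240° is eclipsed with iPr at 240° (17.1). Total 36.5 kJ/mol.
CH2Cl at 180° is staggered. CHO at 0° is gauche with iPr at 300° (3.8); CHO at 0° is gauche with Ph at 60° (4.4); I at 240° is gauche with CH2Cl at 180° (4.6); I at 240° is gauche with iPr at 300° (5.0). Total 17.8 kJ/mol.
CH2Cl at 240° is eclipsed. CHO at 0° is eclipsed with iPr at 0° (13.9); H at 120° is eclipsed with Ph at 120° (6.5); I at 240° is eclipsed with CH2Cl at 240° (13.1). Total 33.5 kJ/mol.
CH2Cl at 300° is staggered. CHO at 0° is gauche with CH2Cl at 300° (4.1); CHO at 0° is gauche with iPr at 60° (3.8); I at 240° is gauche with CH2Cl at 300° (4.6); I at 240° is gauche with Ph at 180° (4.1). Total 16.6 kJ/mol.
The minimum (16.6 kJ/mol) occurs with CH2Cl at 300°.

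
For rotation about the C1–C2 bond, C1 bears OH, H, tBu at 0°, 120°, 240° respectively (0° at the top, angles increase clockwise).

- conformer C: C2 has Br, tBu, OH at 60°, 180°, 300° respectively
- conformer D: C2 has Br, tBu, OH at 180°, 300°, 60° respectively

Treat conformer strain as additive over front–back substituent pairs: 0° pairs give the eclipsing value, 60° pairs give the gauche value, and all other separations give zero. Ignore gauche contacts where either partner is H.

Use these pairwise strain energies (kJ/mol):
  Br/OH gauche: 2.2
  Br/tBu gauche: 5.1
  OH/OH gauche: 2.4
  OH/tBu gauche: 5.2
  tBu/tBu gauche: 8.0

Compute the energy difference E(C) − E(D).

-2.9 kJ/mol

C (staggered): OH–Br gauche, OH–OH gauche, tBu–tBu gauche, tBu–OH gauche; 2.2 + 2.4 + 8.0 + 5.2 = 17.8 kJ/mol.
D (staggered): OH–tBu gauche, OH–OH gauche, tBu–Br gauche, tBu–tBu gauche; 5.2 + 2.4 + 5.1 + 8.0 = 20.7 kJ/mol.
E(C) − E(D) = 17.8 − 20.7 = -2.9 kJ/mol.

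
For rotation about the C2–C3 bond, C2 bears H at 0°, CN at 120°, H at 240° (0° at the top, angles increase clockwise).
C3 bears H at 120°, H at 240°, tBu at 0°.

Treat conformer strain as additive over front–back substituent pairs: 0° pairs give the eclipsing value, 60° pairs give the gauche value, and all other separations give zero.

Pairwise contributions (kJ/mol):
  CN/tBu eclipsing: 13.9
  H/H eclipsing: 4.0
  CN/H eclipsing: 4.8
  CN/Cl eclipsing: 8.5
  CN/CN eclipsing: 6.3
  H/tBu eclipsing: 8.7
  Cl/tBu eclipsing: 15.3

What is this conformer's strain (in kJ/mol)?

This conformer (eclipsed): H(0°)/tBu(0°) eclipsed 8.7; CN(120°)/H(120°) eclipsed 4.8; H(240°)/H(240°) eclipsed 4.0 → 17.5 kJ/mol.

17.5 kJ/mol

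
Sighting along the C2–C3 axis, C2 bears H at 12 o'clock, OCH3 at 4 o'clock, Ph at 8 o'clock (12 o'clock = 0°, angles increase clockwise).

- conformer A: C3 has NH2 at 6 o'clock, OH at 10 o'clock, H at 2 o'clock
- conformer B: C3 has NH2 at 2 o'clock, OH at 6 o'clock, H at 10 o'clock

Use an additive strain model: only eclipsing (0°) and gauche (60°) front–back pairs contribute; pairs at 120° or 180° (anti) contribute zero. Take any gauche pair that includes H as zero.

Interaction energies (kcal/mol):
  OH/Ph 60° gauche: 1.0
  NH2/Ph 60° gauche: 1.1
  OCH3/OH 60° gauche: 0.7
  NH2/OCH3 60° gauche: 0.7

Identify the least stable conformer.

A

A (staggered): OCH3–NH2 gauche, Ph–NH2 gauche, Ph–OH gauche; 0.7 + 1.1 + 1.0 = 2.8 kcal/mol.
B (staggered): OCH3–NH2 gauche, OCH3–OH gauche, Ph–OH gauche; 0.7 + 0.7 + 1.0 = 2.4 kcal/mol.
A has the highest total (2.8 kcal/mol).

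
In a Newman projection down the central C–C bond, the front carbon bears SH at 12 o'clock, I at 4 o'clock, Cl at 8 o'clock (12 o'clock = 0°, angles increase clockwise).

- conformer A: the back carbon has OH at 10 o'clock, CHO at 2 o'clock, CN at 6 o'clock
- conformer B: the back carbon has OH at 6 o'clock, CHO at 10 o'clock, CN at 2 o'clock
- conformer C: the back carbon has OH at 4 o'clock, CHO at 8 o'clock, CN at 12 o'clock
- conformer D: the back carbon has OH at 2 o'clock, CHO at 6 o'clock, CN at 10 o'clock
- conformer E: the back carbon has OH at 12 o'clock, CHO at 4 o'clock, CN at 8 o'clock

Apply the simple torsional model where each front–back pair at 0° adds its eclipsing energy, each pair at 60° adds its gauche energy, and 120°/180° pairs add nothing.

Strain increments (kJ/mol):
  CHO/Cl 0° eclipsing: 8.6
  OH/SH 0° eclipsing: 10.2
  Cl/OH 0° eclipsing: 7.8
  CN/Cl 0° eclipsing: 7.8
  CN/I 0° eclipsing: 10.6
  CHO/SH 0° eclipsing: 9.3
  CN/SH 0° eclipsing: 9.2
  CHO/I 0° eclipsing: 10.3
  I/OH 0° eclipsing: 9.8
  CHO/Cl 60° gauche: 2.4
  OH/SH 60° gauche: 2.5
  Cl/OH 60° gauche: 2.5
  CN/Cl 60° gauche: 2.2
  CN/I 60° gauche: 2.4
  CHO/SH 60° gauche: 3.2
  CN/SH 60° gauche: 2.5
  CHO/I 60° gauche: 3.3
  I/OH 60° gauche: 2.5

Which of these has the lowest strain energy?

D

A is staggered. SH at 0° is gauche with OH at 300° (2.5); SH at 0° is gauche with CHO at 60° (3.2); I at 120° is gauche with CHO at 60° (3.3); I at 120° is gauche with CN at 180° (2.4); Cl at 240° is gauche with OH at 300° (2.5); Cl at 240° is gauche with CN at 180° (2.2). Total 16.1 kJ/mol.
B is staggered. SH at 0° is gauche with CHO at 300° (3.2); SH at 0° is gauche with CN at 60° (2.5); I at 120° is gauche with OH at 180° (2.5); I at 120° is gauche with CN at 60° (2.4); Cl at 240° is gauche with OH at 180° (2.5); Cl at 240° is gauche with CHO at 300° (2.4). Total 15.5 kJ/mol.
C is eclipsed. SH at 0° is eclipsed with CN at 0° (9.2); I at 120° is eclipsed with OH at 120° (9.8); Cl at 240° is eclipsed with CHO at 240° (8.6). Total 27.6 kJ/mol.
D is staggered. SH at 0° is gauche with OH at 60° (2.5); SH at 0° is gauche with CN at 300° (2.5); I at 120° is gauche with OH at 60° (2.5); I at 120° is gauche with CHO at 180° (3.3); Cl at 240° is gauche with CHO at 180° (2.4); Cl at 240° is gauche with CN at 300° (2.2). Total 15.4 kJ/mol.
E is eclipsed. SH at 0° is eclipsed with OH at 0° (10.2); I at 120° is eclipsed with CHO at 120° (10.3); Cl at 240° is eclipsed with CN at 240° (7.8). Total 28.3 kJ/mol.
D has the lowest total (15.4 kJ/mol).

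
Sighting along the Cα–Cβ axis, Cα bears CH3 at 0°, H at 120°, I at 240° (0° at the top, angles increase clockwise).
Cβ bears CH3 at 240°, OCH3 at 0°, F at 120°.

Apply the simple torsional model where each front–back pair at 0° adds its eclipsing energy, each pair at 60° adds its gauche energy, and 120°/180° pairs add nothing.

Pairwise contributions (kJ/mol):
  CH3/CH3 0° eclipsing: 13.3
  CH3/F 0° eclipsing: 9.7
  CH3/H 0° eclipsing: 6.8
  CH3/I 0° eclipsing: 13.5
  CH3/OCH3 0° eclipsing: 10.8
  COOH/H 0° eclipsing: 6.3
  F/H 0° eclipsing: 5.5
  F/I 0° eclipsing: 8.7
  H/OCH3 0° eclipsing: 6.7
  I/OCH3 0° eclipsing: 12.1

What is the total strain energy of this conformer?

This conformer (eclipsed): CH3–OCH3 eclipsed, H–F eclipsed, I–CH3 eclipsed; 10.8 + 5.5 + 13.5 = 29.8 kJ/mol.

29.8 kJ/mol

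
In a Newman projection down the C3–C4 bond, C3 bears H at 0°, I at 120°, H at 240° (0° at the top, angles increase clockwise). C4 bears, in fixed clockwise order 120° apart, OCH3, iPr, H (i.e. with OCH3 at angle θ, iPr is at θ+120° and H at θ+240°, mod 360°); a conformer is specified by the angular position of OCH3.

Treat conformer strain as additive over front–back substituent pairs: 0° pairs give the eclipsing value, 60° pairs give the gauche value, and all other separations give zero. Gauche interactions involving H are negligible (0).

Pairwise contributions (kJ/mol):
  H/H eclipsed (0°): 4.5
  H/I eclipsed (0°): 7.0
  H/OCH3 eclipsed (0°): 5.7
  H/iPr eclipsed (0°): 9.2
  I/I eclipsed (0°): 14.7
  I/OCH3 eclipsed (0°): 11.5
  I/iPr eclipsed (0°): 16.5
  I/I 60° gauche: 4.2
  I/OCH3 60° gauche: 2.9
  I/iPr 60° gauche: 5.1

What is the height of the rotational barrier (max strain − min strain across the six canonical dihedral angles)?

23.8 kJ/mol

OCH3 at 0° (eclipsed): H–OCH3 eclipsed, I–iPr eclipsed, H–H eclipsed; 5.7 + 16.5 + 4.5 = 26.7 kJ/mol.
OCH3 at 60° (staggered): I–OCH3 gauche, I–iPr gauche; 2.9 + 5.1 = 8.0 kJ/mol.
OCH3 at 120° (eclipsed): H–H eclipsed, I–OCH3 eclipsed, H–iPr eclipsed; 4.5 + 11.5 + 9.2 = 25.2 kJ/mol.
OCH3 at 180° (staggered): I–OCH3 gauche; 2.9 = 2.9 kJ/mol.
OCH3 at 240° (eclipsed): H–iPr eclipsed, I–H eclipsed, H–OCH3 eclipsed; 9.2 + 7.0 + 5.7 = 21.9 kJ/mol.
OCH3 at 300° (staggered): I–iPr gauche; 5.1 = 5.1 kJ/mol.
Max at 0° (26.7 kJ/mol), min at 180° (2.9 kJ/mol); barrier = 23.8 kJ/mol.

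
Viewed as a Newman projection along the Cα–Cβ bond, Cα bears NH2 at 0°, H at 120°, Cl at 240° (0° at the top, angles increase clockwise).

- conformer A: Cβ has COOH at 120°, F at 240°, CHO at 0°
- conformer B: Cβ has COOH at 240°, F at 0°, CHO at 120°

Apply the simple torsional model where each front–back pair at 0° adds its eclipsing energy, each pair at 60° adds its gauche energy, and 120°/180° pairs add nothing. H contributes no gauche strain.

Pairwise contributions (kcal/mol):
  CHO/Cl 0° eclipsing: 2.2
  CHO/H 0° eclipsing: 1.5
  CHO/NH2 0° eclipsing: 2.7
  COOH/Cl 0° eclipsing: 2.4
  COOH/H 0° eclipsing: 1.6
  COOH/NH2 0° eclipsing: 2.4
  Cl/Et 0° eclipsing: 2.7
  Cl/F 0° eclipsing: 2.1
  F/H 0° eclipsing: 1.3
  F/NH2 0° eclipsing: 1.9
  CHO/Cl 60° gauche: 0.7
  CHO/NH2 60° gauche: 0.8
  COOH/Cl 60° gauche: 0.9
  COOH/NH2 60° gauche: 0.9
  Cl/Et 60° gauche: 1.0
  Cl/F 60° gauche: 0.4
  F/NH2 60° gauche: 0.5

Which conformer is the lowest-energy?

A (eclipsed): NH2–CHO eclipsed, H–COOH eclipsed, Cl–F eclipsed; 2.7 + 1.6 + 2.1 = 6.4 kcal/mol.
B (eclipsed): NH2–F eclipsed, H–CHO eclipsed, Cl–COOH eclipsed; 1.9 + 1.5 + 2.4 = 5.8 kcal/mol.
B has the lowest total (5.8 kcal/mol).

B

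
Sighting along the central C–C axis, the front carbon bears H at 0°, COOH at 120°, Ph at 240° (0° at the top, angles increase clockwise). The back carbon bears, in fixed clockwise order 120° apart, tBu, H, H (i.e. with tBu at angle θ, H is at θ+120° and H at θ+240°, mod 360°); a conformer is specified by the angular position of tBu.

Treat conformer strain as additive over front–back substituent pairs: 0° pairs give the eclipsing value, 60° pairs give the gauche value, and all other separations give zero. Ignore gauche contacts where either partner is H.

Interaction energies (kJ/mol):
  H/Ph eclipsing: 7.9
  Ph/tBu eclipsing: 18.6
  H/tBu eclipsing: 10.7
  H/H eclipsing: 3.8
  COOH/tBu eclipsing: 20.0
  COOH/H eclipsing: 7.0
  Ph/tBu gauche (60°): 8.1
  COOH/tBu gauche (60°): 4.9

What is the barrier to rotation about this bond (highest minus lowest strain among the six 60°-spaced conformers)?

26.8 kJ/mol

tBu at 0° (eclipsed): H–tBu eclipsed, COOH–H eclipsed, Ph–H eclipsed; 10.7 + 7.0 + 7.9 = 25.6 kJ/mol.
tBu at 60° (staggered): COOH–tBu gauche; 4.9 = 4.9 kJ/mol.
tBu at 120° (eclipsed): H–H eclipsed, COOH–tBu eclipsed, Ph–H eclipsed; 3.8 + 20.0 + 7.9 = 31.7 kJ/mol.
tBu at 180° (staggered): COOH–tBu gauche, Ph–tBu gauche; 4.9 + 8.1 = 13.0 kJ/mol.
tBu at 240° (eclipsed): H–H eclipsed, COOH–H eclipsed, Ph–tBu eclipsed; 3.8 + 7.0 + 18.6 = 29.4 kJ/mol.
tBu at 300° (staggered): Ph–tBu gauche; 8.1 = 8.1 kJ/mol.
Max at 120° (31.7 kJ/mol), min at 60° (4.9 kJ/mol); barrier = 26.8 kJ/mol.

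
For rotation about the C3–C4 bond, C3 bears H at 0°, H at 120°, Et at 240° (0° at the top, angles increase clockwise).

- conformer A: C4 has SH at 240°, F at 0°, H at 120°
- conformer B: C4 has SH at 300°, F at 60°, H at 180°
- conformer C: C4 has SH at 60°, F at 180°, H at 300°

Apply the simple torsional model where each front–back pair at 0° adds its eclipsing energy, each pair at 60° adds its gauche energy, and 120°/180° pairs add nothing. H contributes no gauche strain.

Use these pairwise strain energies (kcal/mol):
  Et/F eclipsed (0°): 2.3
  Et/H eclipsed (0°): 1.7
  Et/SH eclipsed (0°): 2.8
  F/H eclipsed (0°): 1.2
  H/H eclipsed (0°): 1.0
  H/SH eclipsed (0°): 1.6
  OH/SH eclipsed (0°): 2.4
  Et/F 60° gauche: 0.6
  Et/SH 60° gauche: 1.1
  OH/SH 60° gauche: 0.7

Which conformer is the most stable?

A (eclipsed): H–F eclipsed, H–H eclipsed, Et–SH eclipsed; 1.2 + 1.0 + 2.8 = 5.0 kcal/mol.
B (staggered): Et–SH gauche; 1.1 = 1.1 kcal/mol.
C (staggered): Et–F gauche; 0.6 = 0.6 kcal/mol.
C has the lowest total (0.6 kcal/mol).

C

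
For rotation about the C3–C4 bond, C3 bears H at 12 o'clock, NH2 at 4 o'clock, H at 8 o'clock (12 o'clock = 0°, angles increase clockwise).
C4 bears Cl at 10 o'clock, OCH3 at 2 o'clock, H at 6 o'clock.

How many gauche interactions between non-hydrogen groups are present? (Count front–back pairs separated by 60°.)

Non-H gauche pairs: NH2(120°)/OCH3(60°) — 1 interaction.

1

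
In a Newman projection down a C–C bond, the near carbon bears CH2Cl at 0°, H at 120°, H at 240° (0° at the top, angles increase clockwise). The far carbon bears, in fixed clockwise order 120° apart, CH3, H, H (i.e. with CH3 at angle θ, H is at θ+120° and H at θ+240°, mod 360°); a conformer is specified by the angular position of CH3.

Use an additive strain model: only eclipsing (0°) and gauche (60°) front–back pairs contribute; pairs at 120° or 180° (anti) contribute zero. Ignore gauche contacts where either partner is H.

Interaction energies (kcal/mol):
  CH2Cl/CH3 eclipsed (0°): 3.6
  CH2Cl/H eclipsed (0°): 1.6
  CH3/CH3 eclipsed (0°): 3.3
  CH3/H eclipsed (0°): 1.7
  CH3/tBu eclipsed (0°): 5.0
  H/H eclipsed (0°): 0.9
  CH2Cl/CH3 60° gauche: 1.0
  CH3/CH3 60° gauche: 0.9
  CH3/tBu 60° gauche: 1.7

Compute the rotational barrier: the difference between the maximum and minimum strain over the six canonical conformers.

CH3 at 0° (eclipsed): CH2Cl–CH3 eclipsed, H–H eclipsed, H–H eclipsed; 3.6 + 0.9 + 0.9 = 5.4 kcal/mol.
CH3 at 60° (staggered): CH2Cl–CH3 gauche; 1.0 = 1.0 kcal/mol.
CH3 at 120° (eclipsed): CH2Cl–H eclipsed, H–CH3 eclipsed, H–H eclipsed; 1.6 + 1.7 + 0.9 = 4.2 kcal/mol.
CH3 at 180° (staggered): no non-H gauche contacts → 0.0 kcal/mol.
CH3 at 240° (eclipsed): CH2Cl–H eclipsed, H–H eclipsed, H–CH3 eclipsed; 1.6 + 0.9 + 1.7 = 4.2 kcal/mol.
CH3 at 300° (staggered): CH2Cl–CH3 gauche; 1.0 = 1.0 kcal/mol.
Max at 0° (5.4 kcal/mol), min at 180° (0.0 kcal/mol); barrier = 5.4 kcal/mol.

5.4 kcal/mol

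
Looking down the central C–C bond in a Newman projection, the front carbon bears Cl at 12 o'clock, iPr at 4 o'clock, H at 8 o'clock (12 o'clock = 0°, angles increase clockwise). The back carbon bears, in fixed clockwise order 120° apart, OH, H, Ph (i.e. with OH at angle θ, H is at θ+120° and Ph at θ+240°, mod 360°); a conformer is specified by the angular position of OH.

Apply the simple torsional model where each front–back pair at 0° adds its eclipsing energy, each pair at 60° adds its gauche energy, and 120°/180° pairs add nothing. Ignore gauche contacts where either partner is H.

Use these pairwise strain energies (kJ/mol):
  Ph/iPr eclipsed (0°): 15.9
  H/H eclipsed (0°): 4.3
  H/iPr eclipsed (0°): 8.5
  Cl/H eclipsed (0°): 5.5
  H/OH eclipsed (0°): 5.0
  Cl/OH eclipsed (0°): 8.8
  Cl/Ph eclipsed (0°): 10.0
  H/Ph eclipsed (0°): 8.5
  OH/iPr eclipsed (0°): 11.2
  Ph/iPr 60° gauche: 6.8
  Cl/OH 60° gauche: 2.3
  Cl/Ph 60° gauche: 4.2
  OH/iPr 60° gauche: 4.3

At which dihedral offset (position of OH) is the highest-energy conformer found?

240°

OH at 0° (eclipsed): Cl–OH eclipsed, iPr–H eclipsed, H–Ph eclipsed; 8.8 + 8.5 + 8.5 = 25.8 kJ/mol.
OH at 60° (staggered): Cl–OH gauche, Cl–Ph gauche, iPr–OH gauche; 2.3 + 4.2 + 4.3 = 10.8 kJ/mol.
OH at 120° (eclipsed): Cl–Ph eclipsed, iPr–OH eclipsed, H–H eclipsed; 10.0 + 11.2 + 4.3 = 25.5 kJ/mol.
OH at 180° (staggered): Cl–Ph gauche, iPr–OH gauche, iPr–Ph gauche; 4.2 + 4.3 + 6.8 = 15.3 kJ/mol.
OH at 240° (eclipsed): Cl–H eclipsed, iPr–Ph eclipsed, H–OH eclipsed; 5.5 + 15.9 + 5.0 = 26.4 kJ/mol.
OH at 300° (staggered): Cl–OH gauche, iPr–Ph gauche; 2.3 + 6.8 = 9.1 kJ/mol.
The maximum (26.4 kJ/mol) occurs with OH at 240°.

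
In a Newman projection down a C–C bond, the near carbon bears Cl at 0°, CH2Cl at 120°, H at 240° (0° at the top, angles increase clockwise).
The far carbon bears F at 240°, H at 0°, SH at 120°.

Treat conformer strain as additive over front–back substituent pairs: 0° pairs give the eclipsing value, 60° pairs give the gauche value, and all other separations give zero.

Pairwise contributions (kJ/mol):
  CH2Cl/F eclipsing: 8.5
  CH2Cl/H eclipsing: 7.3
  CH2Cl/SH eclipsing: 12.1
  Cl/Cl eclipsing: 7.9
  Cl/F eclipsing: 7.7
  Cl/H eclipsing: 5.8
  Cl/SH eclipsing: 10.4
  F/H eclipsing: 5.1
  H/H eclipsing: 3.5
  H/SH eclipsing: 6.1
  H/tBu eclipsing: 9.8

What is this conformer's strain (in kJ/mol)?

This conformer (eclipsed): Cl(0°)/H(0°) eclipsed 5.8; CH2Cl(120°)/SH(120°) eclipsed 12.1; H(240°)/F(240°) eclipsed 5.1 → 23.0 kJ/mol.

23.0 kJ/mol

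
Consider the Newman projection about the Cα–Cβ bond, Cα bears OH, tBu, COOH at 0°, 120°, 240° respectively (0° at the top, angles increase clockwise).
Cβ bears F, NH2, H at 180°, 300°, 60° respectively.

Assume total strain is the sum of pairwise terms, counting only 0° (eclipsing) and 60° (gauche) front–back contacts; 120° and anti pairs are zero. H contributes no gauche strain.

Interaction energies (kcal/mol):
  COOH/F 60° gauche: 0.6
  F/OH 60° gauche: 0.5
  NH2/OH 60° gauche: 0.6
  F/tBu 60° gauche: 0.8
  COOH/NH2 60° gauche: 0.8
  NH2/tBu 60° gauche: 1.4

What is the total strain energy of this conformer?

2.8 kcal/mol

This conformer is staggered. OH at 0° is gauche with NH2 at 300° (0.6); tBu at 120° is gauche with F at 180° (0.8); COOH at 240° is gauche with F at 180° (0.6); COOH at 240° is gauche with NH2 at 300° (0.8). Total 2.8 kcal/mol.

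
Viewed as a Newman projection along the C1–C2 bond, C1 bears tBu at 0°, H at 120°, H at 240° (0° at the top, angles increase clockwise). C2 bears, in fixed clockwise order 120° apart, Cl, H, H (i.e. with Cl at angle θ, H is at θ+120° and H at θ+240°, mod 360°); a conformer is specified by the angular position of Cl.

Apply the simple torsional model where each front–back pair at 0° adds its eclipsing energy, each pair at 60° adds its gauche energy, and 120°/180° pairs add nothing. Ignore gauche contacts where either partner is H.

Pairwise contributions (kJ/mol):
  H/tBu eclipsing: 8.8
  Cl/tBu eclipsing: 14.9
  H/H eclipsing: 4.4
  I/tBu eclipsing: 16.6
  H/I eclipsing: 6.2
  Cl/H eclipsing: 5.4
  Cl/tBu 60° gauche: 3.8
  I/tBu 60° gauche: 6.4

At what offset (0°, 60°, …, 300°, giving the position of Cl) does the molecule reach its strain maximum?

Cl at 0° is eclipsed. tBu at 0° is eclipsed with Cl at 0° (14.9); H at 120° is eclipsed with H at 120° (4.4); H at 240° is eclipsed with H at 240° (4.4). Total 23.7 kJ/mol.
Cl at 60° is staggered. tBu at 0° is gauche with Cl at 60° (3.8). Total 3.8 kJ/mol.
Cl at 120° is eclipsed. tBu at 0° is eclipsed with H at 0° (8.8); H at 120° is eclipsed with Cl at 120° (5.4); H at 240° is eclipsed with H at 240° (4.4). Total 18.6 kJ/mol.
Cl at 180° (staggered): no non-H gauche contacts → 0.0 kJ/mol.
Cl at 240° is eclipsed. tBu at 0° is eclipsed with H at 0° (8.8); H at 120° is eclipsed with H at 120° (4.4); H at 240° is eclipsed with Cl at 240° (5.4). Total 18.6 kJ/mol.
Cl at 300° is staggered. tBu at 0° is gauche with Cl at 300° (3.8). Total 3.8 kJ/mol.
The maximum (23.7 kJ/mol) occurs with Cl at 0°.

0°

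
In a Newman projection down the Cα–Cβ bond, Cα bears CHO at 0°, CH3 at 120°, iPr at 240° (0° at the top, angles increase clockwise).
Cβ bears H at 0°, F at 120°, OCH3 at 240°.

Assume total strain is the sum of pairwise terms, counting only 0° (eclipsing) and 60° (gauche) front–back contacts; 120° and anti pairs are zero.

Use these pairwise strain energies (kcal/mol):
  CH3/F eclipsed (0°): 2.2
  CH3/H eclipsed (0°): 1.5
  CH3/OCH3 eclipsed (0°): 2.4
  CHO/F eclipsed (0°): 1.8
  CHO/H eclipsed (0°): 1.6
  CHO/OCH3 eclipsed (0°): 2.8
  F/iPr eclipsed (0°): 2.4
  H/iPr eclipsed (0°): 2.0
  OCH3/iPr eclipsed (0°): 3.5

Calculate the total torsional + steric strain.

This conformer (eclipsed): CHO–H eclipsed, CH3–F eclipsed, iPr–OCH3 eclipsed; 1.6 + 2.2 + 3.5 = 7.3 kcal/mol.

7.3 kcal/mol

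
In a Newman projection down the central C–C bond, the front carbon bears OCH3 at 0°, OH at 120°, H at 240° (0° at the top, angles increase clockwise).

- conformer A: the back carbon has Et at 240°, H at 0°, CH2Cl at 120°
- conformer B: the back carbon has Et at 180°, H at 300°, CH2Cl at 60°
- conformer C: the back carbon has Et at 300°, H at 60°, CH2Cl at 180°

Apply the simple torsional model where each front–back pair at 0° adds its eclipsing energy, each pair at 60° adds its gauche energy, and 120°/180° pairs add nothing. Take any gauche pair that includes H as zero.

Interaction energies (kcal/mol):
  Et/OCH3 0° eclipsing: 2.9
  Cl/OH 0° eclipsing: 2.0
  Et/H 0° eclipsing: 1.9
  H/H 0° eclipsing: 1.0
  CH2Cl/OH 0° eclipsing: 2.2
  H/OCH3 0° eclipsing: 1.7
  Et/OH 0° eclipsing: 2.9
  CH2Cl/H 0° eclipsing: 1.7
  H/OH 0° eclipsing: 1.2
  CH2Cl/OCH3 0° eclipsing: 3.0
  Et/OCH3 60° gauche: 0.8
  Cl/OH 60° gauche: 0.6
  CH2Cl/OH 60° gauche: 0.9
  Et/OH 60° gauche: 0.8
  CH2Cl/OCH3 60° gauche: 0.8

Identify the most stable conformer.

A (eclipsed): OCH3–H eclipsed, OH–CH2Cl eclipsed, H–Et eclipsed; 1.7 + 2.2 + 1.9 = 5.8 kcal/mol.
B (staggered): OCH3–CH2Cl gauche, OH–Et gauche, OH–CH2Cl gauche; 0.8 + 0.8 + 0.9 = 2.5 kcal/mol.
C (staggered): OCH3–Et gauche, OH–CH2Cl gauche; 0.8 + 0.9 = 1.7 kcal/mol.
C has the lowest total (1.7 kcal/mol).

C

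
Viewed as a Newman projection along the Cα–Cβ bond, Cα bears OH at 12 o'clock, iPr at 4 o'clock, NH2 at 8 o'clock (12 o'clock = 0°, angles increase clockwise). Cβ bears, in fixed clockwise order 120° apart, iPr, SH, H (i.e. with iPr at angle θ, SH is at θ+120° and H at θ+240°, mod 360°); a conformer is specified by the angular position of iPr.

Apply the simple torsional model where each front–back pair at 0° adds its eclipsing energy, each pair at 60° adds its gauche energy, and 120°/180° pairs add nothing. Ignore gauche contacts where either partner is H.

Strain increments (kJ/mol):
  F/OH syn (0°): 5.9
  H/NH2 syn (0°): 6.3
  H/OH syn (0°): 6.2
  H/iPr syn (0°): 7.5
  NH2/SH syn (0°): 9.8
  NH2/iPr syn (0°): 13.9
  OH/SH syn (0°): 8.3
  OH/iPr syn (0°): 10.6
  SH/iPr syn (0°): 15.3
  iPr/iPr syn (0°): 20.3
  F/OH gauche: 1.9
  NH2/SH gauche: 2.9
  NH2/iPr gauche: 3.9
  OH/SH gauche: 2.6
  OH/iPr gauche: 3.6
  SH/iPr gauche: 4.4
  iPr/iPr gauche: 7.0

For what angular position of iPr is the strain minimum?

iPr at 0° (eclipsed): OH–iPr eclipsed, iPr–SH eclipsed, NH2–H eclipsed; 10.6 + 15.3 + 6.3 = 32.2 kJ/mol.
iPr at 60° (staggered): OH–iPr gauche, iPr–iPr gauche, iPr–SH gauche, NH2–SH gauche; 3.6 + 7.0 + 4.4 + 2.9 = 17.9 kJ/mol.
iPr at 120° (eclipsed): OH–H eclipsed, iPr–iPr eclipsed, NH2–SH eclipsed; 6.2 + 20.3 + 9.8 = 36.3 kJ/mol.
iPr at 180° (staggered): OH–SH gauche, iPr–iPr gauche, NH2–iPr gauche, NH2–SH gauche; 2.6 + 7.0 + 3.9 + 2.9 = 16.4 kJ/mol.
iPr at 240° (eclipsed): OH–SH eclipsed, iPr–H eclipsed, NH2–iPr eclipsed; 8.3 + 7.5 + 13.9 = 29.7 kJ/mol.
iPr at 300° (staggered): OH–iPr gauche, OH–SH gauche, iPr–SH gauche, NH2–iPr gauche; 3.6 + 2.6 + 4.4 + 3.9 = 14.5 kJ/mol.
The minimum (14.5 kJ/mol) occurs with iPr at 300°.

300°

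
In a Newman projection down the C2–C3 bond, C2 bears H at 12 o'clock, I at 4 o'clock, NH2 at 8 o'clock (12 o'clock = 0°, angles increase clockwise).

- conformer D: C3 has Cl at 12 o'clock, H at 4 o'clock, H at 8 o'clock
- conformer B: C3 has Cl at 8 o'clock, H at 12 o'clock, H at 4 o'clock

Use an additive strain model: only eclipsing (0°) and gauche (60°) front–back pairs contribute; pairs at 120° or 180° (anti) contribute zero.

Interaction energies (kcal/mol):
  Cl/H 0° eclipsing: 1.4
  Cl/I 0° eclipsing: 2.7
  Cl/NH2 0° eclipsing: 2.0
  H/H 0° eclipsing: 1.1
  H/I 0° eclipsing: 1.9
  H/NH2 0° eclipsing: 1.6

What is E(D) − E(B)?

-0.1 kcal/mol

D (eclipsed): H(0°)/Cl(0°) eclipsed 1.4; I(120°)/H(120°) eclipsed 1.9; NH2(240°)/H(240°) eclipsed 1.6 → 4.9 kcal/mol.
B (eclipsed): H(0°)/H(0°) eclipsed 1.1; I(120°)/H(120°) eclipsed 1.9; NH2(240°)/Cl(240°) eclipsed 2.0 → 5.0 kcal/mol.
E(D) − E(B) = 4.9 − 5.0 = -0.1 kcal/mol.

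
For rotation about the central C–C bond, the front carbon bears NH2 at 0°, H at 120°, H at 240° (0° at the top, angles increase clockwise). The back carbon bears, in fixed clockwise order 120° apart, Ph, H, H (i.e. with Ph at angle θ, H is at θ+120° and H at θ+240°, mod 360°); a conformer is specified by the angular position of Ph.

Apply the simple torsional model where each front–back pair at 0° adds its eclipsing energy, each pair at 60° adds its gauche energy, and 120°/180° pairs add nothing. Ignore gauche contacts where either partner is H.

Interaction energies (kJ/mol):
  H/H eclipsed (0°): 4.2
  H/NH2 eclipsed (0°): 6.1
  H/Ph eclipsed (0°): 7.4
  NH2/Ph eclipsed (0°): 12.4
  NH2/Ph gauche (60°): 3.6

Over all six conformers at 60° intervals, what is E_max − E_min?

Ph at 0° is eclipsed. NH2 at 0° is eclipsed with Ph at 0° (12.4); H at 120° is eclipsed with H at 120° (4.2); H at 240° is eclipsed with H at 240° (4.2). Total 20.8 kJ/mol.
Ph at 60° is staggered. NH2 at 0° is gauche with Ph at 60° (3.6). Total 3.6 kJ/mol.
Ph at 120° is eclipsed. NH2 at 0° is eclipsed with H at 0° (6.1); H at 120° is eclipsed with Ph at 120° (7.4); H at 240° is eclipsed with H at 240° (4.2). Total 17.7 kJ/mol.
Ph at 180° (staggered): no non-H gauche contacts → 0.0 kJ/mol.
Ph at 240° is eclipsed. NH2 at 0° is eclipsed with H at 0° (6.1); H at 120° is eclipsed with H at 120° (4.2); H at 240° is eclipsed with Ph at 240° (7.4). Total 17.7 kJ/mol.
Ph at 300° is staggered. NH2 at 0° is gauche with Ph at 300° (3.6). Total 3.6 kJ/mol.
Max at 0° (20.8 kJ/mol), min at 180° (0.0 kJ/mol); barrier = 20.8 kJ/mol.

20.8 kJ/mol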